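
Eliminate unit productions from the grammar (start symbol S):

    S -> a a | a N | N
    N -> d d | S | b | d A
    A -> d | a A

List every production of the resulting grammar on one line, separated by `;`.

Unit pairs: N ⇒* {S}; S ⇒* {N}.
For every A with A ⇒* B via unit rules, add B's non-unit alternatives to A; then delete every rule of the form X → Y.

S -> a a | a N | d d | b | d A; N -> a a | a N | d d | b | d A; A -> d | a A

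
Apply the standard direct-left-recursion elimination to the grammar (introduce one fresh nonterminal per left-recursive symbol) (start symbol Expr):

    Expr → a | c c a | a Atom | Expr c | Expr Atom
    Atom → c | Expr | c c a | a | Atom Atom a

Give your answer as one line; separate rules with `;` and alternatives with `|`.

Expr → a Expr1 | c c a Expr1 | a Atom Expr1; Atom → c Atom1 | Expr Atom1 | c c a Atom1 | a Atom1; Expr1 → c Expr1 | Atom Expr1 | epsilon; Atom1 → Atom a Atom1 | epsilon

Directly left-recursive nonterminals: Expr, Atom.
For Expr: α = {c, Atom}, β = {a, c c a, a Atom}. Rewrite as Expr → β Expr1 and Expr1 → α Expr1 | ε.
For Atom: α = {Atom a}, β = {c, Expr, c c a, a}. Rewrite as Atom → β Atom1 and Atom1 → α Atom1 | ε.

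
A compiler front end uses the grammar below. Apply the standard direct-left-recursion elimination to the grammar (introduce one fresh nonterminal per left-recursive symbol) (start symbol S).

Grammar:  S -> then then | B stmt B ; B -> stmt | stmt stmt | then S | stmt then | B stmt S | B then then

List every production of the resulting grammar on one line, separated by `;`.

S -> then then | B stmt B; B -> stmt B' | stmt stmt B' | then S B' | stmt then B'; B' -> stmt S B' | then then B' | ε

Directly left-recursive nonterminal: B.
For B: α = {stmt S, then then}, β = {stmt, stmt stmt, then S, stmt then}. Rewrite as B → β B' and B' → α B' | ε.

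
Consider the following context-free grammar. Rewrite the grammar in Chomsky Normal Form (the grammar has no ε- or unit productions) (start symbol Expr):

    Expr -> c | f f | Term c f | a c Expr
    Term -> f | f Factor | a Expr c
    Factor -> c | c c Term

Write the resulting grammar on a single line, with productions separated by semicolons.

Expr -> c | X1 X1 | Term Y1 | X3 Y2; Term -> f | X1 Factor | X3 Y3; Factor -> c | X2 Y4; X1 -> f; X2 -> c; X3 -> a; Y1 -> X2 X1; Y2 -> X2 Expr; Y3 -> Expr X2; Y4 -> X2 Term

Introduce a nonterminal for each terminal appearing in a rule of length ≥ 2: X1 → f, X2 → c, X3 → a.
Binarize each right-hand side of length ≥ 3 by chaining fresh nonterminals (Y1, Y2, …): affected rules were Expr → Term X2 X1; Expr → X3 X2 Expr; Term → X3 Expr X2; Factor → X2 X2 Term.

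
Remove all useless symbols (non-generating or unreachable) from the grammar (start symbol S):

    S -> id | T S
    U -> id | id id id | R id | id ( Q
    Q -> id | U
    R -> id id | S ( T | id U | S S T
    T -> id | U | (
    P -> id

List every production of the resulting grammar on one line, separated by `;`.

Generating nonterminals: {P, Q, R, S, T, U}.
Reachable from S after that: {Q, R, S, T, U}.
Removed useless symbols: {P} and every production mentioning them.

S -> id | T S; U -> id | id id id | R id | id ( Q; Q -> id | U; R -> id id | S ( T | id U | S S T; T -> id | U | (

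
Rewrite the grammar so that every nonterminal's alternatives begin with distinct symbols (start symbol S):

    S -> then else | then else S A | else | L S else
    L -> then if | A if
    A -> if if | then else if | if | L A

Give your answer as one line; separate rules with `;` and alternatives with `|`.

S -> else | L S else | then else S'; L -> then if | A if; A -> then else if | L A | if A'; S' -> ε | S A; A' -> if | ε

S has alternatives sharing prefix 'then else': factor to S → then else S' with S' → ε | S A.
A has alternatives sharing prefix 'if': factor to A → if A' with A' → if | ε.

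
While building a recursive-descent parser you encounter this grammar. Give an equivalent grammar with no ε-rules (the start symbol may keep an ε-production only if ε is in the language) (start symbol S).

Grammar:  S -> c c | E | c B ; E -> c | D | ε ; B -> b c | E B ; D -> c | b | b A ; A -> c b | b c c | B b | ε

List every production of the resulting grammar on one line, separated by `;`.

S -> c c | E | c B | ε; E -> c | D; B -> b c | E B; D -> c | b | b A; A -> c b | b c c | B b

Nullable nonterminals: {A, E, S}.
ε ∈ L(G) since S is nullable, so keep S → ε.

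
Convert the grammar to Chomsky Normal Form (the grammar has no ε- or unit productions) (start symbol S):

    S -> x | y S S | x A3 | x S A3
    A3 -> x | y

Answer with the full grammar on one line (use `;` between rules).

Introduce a nonterminal for each terminal appearing in a rule of length ≥ 2: X1 → y, X2 → x.
Binarize each right-hand side of length ≥ 3 by chaining fresh nonterminals (Y1, Y2, …): affected rules were S → X1 S S; S → X2 S A3.

S -> x | X1 Y1 | X2 A3 | X2 Y2; A3 -> x | y; X1 -> y; X2 -> x; Y1 -> S S; Y2 -> S A3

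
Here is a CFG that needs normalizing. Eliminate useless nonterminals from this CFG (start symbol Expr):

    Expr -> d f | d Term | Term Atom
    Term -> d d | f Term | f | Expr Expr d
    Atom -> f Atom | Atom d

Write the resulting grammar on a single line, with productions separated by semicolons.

Expr -> d f | d Term; Term -> d d | f Term | f | Expr Expr d

Generating nonterminals: {Expr, Term}.
Reachable from Expr after that: {Expr, Term}.
Removed useless symbols: {Atom} and every production mentioning them.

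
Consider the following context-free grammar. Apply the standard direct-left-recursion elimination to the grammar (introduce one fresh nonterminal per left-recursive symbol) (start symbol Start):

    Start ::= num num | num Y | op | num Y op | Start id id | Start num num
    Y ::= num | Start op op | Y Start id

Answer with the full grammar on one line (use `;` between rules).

Start ::= num num Start1 | num Y Start1 | op Start1 | num Y op Start1; Y ::= num Y1 | Start op op Y1; Start1 ::= id id Start1 | num num Start1 | eps; Y1 ::= Start id Y1 | eps

Left recursion appears on Start, Y.
For Start: α = {id id, num num}, β = {num num, num Y, op, num Y op}. Rewrite as Start → β Start1 and Start1 → α Start1 | ε.
For Y: α = {Start id}, β = {num, Start op op}. Rewrite as Y → β Y1 and Y1 → α Y1 | ε.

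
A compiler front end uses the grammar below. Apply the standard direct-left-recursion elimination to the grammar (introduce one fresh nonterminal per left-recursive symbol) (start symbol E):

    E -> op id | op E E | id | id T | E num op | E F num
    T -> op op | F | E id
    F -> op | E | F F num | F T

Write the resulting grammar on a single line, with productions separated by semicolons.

E -> op id E' | op E E E' | id E' | id T E'; T -> op op | F | E id; F -> op F' | E F'; E' -> num op E' | F num E' | ε; F' -> F num F' | T F' | ε

Directly left-recursive nonterminals: E, F.
For E: α = {num op, F num}, β = {op id, op E E, id, id T}. Rewrite as E → β E' and E' → α E' | ε.
For F: α = {F num, T}, β = {op, E}. Rewrite as F → β F' and F' → α F' | ε.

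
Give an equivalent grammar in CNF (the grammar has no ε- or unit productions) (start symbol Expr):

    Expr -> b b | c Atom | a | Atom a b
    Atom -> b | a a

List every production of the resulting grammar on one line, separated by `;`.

Expr -> X1 X1 | X2 Atom | a | Atom Y1; Atom -> b | X3 X3; X1 -> b; X2 -> c; X3 -> a; Y1 -> X3 X1

Introduce a nonterminal for each terminal appearing in a rule of length ≥ 2: X1 → b, X2 → c, X3 → a.
Binarize each right-hand side of length ≥ 3 by chaining fresh nonterminals (Y1, Y2, …): affected rules were Expr → Atom X3 X1.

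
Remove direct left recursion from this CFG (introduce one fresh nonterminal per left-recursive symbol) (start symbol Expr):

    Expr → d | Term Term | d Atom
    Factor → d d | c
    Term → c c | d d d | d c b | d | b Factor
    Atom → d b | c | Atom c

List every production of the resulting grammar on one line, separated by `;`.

Atom is directly left-recursive.
For Atom: α = {c}, β = {d b, c}. Rewrite as Atom → β Atom1 and Atom1 → α Atom1 | ε.

Expr → d | Term Term | d Atom; Factor → d d | c; Term → c c | d d d | d c b | d | b Factor; Atom → d b Atom1 | c Atom1; Atom1 → c Atom1 | ε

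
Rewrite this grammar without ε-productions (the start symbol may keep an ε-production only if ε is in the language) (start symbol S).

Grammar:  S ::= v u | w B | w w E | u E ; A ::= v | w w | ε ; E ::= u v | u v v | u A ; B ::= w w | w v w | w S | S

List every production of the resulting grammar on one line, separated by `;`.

The nullable symbols are {A}.
ε ∉ L(G), so no ε-production is kept.
For each production, add variants omitting each subset of nullable occurrences: E → u A gives u A | u.

S ::= v u | w B | w w E | u E; A ::= v | w w; E ::= u v | u v v | u A | u; B ::= w w | w v w | w S | S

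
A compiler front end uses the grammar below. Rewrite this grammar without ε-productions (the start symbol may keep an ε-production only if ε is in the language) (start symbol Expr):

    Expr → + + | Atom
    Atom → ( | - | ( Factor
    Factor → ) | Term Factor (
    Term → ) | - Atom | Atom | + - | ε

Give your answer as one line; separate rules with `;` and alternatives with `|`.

Expr → + + | Atom; Atom → ( | - | ( Factor; Factor → ) | Term Factor ( | Factor (; Term → ) | - Atom | Atom | + -

The nullable symbols are {Term}.
ε ∉ L(G), so no ε-production is kept.
Expand every rule over subsets of its nullable positions: Factor → Term Factor ( gives Term Factor ( | Factor (.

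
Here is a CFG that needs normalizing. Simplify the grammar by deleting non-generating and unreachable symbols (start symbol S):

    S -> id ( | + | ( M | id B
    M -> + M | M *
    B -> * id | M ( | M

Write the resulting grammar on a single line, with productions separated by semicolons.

S -> id ( | + | id B; B -> * id

Generating nonterminals: {B, S}.
Reachable from S after that: {B, S}.
Removed useless symbols: {M} and every production mentioning them.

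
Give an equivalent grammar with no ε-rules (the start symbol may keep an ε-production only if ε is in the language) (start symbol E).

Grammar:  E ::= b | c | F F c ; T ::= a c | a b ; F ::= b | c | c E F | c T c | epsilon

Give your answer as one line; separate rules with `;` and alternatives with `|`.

Nullable set = {F}.
ε ∉ L(G), so no ε-production is kept.
Expand every rule over subsets of its nullable positions: E → F F c gives F F c | F c. F → c E F gives c E F | c E.

E ::= b | c | F F c | F c; T ::= a c | a b; F ::= b | c | c E F | c E | c T c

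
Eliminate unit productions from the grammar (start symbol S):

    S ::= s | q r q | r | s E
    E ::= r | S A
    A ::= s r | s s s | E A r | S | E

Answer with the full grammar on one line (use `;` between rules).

Unit pairs: A ⇒* {E, S}.
Replace each nonterminal's rules with the union of the non-unit rules of every nonterminal it unit-derives.

S ::= s | q r q | r | s E; E ::= r | S A; A ::= r | S A | s | q r q | s E | s r | s s s | E A r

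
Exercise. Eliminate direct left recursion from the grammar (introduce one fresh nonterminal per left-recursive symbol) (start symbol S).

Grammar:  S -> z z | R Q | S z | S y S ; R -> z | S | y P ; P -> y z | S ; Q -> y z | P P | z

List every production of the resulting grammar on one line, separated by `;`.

S is directly left-recursive.
For S: α = {z, y S}, β = {z z, R Q}. Rewrite as S → β S' and S' → α S' | ε.

S -> z z S' | R Q S'; R -> z | S | y P; P -> y z | S; Q -> y z | P P | z; S' -> z S' | y S S' | ε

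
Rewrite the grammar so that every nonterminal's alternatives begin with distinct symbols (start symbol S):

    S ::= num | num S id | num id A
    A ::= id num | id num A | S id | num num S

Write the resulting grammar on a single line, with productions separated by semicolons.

S ::= num S'; A ::= S id | num num S | id num A'; S' ::= eps | S id | id A; A' ::= eps | A

S has alternatives sharing prefix 'num': factor to S → num S' with S' → ε | S id | id A.
A has alternatives sharing prefix 'id num': factor to A → id num A' with A' → ε | A.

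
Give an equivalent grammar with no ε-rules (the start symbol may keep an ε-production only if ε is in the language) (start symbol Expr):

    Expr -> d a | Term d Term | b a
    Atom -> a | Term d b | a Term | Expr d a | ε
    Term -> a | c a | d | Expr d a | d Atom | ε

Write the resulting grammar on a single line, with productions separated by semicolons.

Expr -> d a | Term d Term | Term d | d Term | d | b a; Atom -> a | Term d b | d b | a Term | Expr d a; Term -> a | c a | d | Expr d a | d Atom

The nullable symbols are {Atom, Term}.
ε ∉ L(G), so no ε-production is kept.
For each production, add variants omitting each subset of nullable occurrences: Expr → Term d Term gives Term d Term | Term d | d Term | d. Atom → Term d b gives Term d b | d b.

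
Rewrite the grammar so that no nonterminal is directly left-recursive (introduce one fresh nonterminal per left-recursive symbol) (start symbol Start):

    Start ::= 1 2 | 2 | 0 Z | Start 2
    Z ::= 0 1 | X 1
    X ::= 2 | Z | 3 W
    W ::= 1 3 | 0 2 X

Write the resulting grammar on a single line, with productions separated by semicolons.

Left recursion appears on Start.
For Start: α = {2}, β = {1 2, 2, 0 Z}. Rewrite as Start → β Start1 and Start1 → α Start1 | ε.

Start ::= 1 2 Start1 | 2 Start1 | 0 Z Start1; Z ::= 0 1 | X 1; X ::= 2 | Z | 3 W; W ::= 1 3 | 0 2 X; Start1 ::= 2 Start1 | ε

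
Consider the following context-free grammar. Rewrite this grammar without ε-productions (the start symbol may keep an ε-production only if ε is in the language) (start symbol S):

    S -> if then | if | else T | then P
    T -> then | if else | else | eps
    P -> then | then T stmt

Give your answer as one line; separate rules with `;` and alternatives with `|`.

The nullable symbols are {T}.
ε ∉ L(G), so no ε-production is kept.
For each production, add variants omitting each subset of nullable occurrences: S → else T gives else T | else. P → then T stmt gives then T stmt | then stmt.

S -> if then | if | else T | else | then P; T -> then | if else | else; P -> then | then T stmt | then stmt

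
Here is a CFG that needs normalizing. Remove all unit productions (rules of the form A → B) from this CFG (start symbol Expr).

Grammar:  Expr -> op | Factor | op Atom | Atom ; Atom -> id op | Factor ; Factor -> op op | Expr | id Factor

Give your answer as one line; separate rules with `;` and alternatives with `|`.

Unit pairs: Atom ⇒* {Expr, Factor}; Expr ⇒* {Atom, Factor}; Factor ⇒* {Atom, Expr}.
For every A with A ⇒* B via unit rules, add B's non-unit alternatives to A; then delete every rule of the form X → Y.

Expr -> id op | op op | id Factor | op | op Atom; Atom -> id op | op op | id Factor | op | op Atom; Factor -> id op | op op | id Factor | op | op Atom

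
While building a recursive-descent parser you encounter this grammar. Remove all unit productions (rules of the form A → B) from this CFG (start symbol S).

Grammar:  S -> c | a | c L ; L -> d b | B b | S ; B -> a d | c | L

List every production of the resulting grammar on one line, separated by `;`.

Unit pairs: B ⇒* {L, S}; L ⇒* {S}.
For each unit pair (A, B), copy every non-unit production of B to A, then drop all unit productions.

S -> c | a | c L; L -> d b | B b | c | a | c L; B -> d b | B b | a d | c | a | c L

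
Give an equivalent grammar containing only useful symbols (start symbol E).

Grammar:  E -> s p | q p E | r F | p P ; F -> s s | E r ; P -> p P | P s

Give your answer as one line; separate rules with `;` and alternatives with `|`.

E -> s p | q p E | r F; F -> s s | E r

Generating nonterminals: {E, F}.
Reachable from E after that: {E, F}.
Removed useless symbols: {P} and every production mentioning them.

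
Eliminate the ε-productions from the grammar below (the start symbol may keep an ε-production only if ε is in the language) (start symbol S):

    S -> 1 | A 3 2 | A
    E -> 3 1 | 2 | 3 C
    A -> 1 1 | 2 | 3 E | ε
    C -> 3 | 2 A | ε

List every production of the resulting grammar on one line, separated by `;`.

S -> 1 | A 3 2 | 3 2 | A | ε; E -> 3 1 | 2 | 3 C | 3; A -> 1 1 | 2 | 3 E; C -> 3 | 2 A | 2

Nullable nonterminals: {A, C, S}.
ε ∈ L(G) since S is nullable, so keep S → ε.
Add the nullable-subset variants: S → A 3 2 gives A 3 2 | 3 2. E → 3 C gives 3 C | 3. C → 2 A gives 2 A | 2.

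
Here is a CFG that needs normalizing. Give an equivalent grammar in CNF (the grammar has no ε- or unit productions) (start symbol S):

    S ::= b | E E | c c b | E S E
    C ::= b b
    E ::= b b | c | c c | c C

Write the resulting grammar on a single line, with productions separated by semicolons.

S ::= b | E E | X1 Y1 | E Y2; C ::= X2 X2; E ::= X2 X2 | c | X1 X1 | X1 C; X1 ::= c; X2 ::= b; Y1 ::= X1 X2; Y2 ::= S E

Introduce a nonterminal for each terminal appearing in a rule of length ≥ 2: X1 → c, X2 → b.
Binarize each right-hand side of length ≥ 3 by chaining fresh nonterminals (Y1, Y2, …): affected rules were S → X1 X1 X2; S → E S E.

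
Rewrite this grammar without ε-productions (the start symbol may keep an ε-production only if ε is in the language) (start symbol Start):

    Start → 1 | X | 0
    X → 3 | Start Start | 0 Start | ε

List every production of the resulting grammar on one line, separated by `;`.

Start → 1 | X | 0 | ε; X → 3 | Start Start | Start | 0 Start | 0

The nullable symbols are {Start, X}.
ε ∈ L(G) since Start is nullable, so keep Start → ε.
Expand every rule over subsets of its nullable positions: X → Start Start gives Start Start | Start. X → 0 Start gives 0 Start | 0.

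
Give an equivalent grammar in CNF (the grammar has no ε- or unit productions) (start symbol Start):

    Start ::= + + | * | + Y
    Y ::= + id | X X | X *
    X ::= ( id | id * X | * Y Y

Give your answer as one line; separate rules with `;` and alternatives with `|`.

Start ::= X1 X1 | * | X1 Y; Y ::= X1 X2 | X X | X X3; X ::= X4 X2 | X2 Y1 | X3 Y2; X1 ::= +; X2 ::= id; X3 ::= *; X4 ::= (; Y1 ::= X3 X; Y2 ::= Y Y

Introduce a nonterminal for each terminal appearing in a rule of length ≥ 2: X1 → +, X2 → id, X3 → *, X4 → (.
Binarize each right-hand side of length ≥ 3 by chaining fresh nonterminals (Y1, Y2, …): affected rules were X → X2 X3 X; X → X3 Y Y.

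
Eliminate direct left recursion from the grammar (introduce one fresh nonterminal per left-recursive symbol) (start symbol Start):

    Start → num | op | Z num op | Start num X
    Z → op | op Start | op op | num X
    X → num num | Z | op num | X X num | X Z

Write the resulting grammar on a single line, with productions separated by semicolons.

Start, X are directly left-recursive.
For Start: α = {num X}, β = {num, op, Z num op}. Rewrite as Start → β Start1 and Start1 → α Start1 | ε.
For X: α = {X num, Z}, β = {num num, Z, op num}. Rewrite as X → β X1 and X1 → α X1 | ε.

Start → num Start1 | op Start1 | Z num op Start1; Z → op | op Start | op op | num X; X → num num X1 | Z X1 | op num X1; Start1 → num X Start1 | ε; X1 → X num X1 | Z X1 | ε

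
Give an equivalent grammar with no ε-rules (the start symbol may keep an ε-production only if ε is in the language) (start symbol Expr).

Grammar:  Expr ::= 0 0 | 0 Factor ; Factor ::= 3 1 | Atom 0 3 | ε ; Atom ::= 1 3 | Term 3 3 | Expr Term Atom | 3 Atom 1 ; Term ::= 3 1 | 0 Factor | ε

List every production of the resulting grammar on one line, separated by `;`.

Expr ::= 0 0 | 0 Factor | 0; Factor ::= 3 1 | Atom 0 3; Atom ::= 1 3 | Term 3 3 | 3 3 | Expr Term Atom | Expr Atom | 3 Atom 1; Term ::= 3 1 | 0 Factor | 0

Nullable set = {Factor, Term}.
ε ∉ L(G), so no ε-production is kept.
For each production, add variants omitting each subset of nullable occurrences: Expr → 0 Factor gives 0 Factor | 0. Atom → Term 3 3 gives Term 3 3 | 3 3. Atom → Expr Term Atom gives Expr Term Atom | Expr Atom. Term → 0 Factor gives 0 Factor | 0.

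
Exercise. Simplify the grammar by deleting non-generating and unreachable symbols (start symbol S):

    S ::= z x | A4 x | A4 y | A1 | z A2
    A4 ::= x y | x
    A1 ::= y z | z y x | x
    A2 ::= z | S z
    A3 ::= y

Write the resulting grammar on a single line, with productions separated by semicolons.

S ::= z x | A4 x | A4 y | A1 | z A2; A4 ::= x y | x; A1 ::= y z | z y x | x; A2 ::= z | S z

Generating nonterminals: {A1, A2, A3, A4, S}.
Reachable from S after that: {A1, A2, A4, S}.
Removed useless symbols: {A3} and every production mentioning them.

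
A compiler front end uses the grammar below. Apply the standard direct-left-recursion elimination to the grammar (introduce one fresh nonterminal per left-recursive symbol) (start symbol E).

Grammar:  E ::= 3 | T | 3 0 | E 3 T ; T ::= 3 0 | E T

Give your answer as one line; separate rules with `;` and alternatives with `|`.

E is directly left-recursive.
For E: α = {3 T}, β = {3, T, 3 0}. Rewrite as E → β E' and E' → α E' | ε.

E ::= 3 E' | T E' | 3 0 E'; T ::= 3 0 | E T; E' ::= 3 T E' | ε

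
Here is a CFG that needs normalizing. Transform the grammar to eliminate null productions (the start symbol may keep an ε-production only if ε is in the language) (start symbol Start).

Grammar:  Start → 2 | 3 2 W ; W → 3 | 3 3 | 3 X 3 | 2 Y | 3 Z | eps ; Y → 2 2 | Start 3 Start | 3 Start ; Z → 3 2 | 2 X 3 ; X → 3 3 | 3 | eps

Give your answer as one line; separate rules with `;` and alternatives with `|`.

Start → 2 | 3 2 W | 3 2; W → 3 | 3 3 | 3 X 3 | 2 Y | 3 Z; Y → 2 2 | Start 3 Start | 3 Start; Z → 3 2 | 2 X 3 | 2 3; X → 3 3 | 3

Nullable nonterminals: {W, X}.
ε ∉ L(G), so no ε-production is kept.
Expand every rule over subsets of its nullable positions: Start → 3 2 W gives 3 2 W | 3 2. Z → 2 X 3 gives 2 X 3 | 2 3.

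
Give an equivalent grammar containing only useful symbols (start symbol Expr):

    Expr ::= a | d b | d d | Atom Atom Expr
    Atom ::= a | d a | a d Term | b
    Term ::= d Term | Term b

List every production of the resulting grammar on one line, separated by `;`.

Expr ::= a | d b | d d | Atom Atom Expr; Atom ::= a | d a | b

Generating nonterminals: {Atom, Expr}.
Reachable from Expr after that: {Atom, Expr}.
Removed useless symbols: {Term} and every production mentioning them.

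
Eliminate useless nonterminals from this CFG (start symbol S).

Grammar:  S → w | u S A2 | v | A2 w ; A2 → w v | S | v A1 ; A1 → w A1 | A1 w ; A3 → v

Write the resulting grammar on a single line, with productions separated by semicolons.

Generating nonterminals: {A2, A3, S}.
Reachable from S after that: {A2, S}.
Removed useless symbols: {A1, A3} and every production mentioning them.

S → w | u S A2 | v | A2 w; A2 → w v | S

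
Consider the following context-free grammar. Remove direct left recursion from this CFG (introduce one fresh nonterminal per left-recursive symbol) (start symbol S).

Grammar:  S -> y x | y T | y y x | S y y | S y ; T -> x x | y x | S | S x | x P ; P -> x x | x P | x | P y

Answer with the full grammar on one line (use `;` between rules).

Left recursion appears on S, P.
For S: α = {y y, y}, β = {y x, y T, y y x}. Rewrite as S → β S' and S' → α S' | ε.
For P: α = {y}, β = {x x, x P, x}. Rewrite as P → β P' and P' → α P' | ε.

S -> y x S' | y T S' | y y x S'; T -> x x | y x | S | S x | x P; P -> x x P' | x P P' | x P'; S' -> y y S' | y S' | ε; P' -> y P' | ε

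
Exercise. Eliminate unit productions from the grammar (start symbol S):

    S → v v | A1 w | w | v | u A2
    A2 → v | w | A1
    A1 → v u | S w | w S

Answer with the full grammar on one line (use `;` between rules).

Unit pairs: A2 ⇒* {A1}.
For each unit pair (A, B), copy every non-unit production of B to A, then drop all unit productions.

S → v v | A1 w | w | v | u A2; A2 → v | w | v u | S w | w S; A1 → v u | S w | w S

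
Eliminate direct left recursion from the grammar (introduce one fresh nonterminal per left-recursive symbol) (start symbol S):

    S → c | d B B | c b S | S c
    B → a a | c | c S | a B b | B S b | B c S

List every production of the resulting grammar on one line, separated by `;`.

S → c S' | d B B S' | c b S S'; B → a a B' | c B' | c S B' | a B b B'; S' → c S' | eps; B' → S b B' | c S B' | eps

Left recursion appears on S, B.
For S: α = {c}, β = {c, d B B, c b S}. Rewrite as S → β S' and S' → α S' | ε.
For B: α = {S b, c S}, β = {a a, c, c S, a B b}. Rewrite as B → β B' and B' → α B' | ε.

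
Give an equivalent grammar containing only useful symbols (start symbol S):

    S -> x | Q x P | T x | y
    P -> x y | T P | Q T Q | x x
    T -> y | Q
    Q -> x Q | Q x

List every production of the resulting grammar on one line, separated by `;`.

Generating nonterminals: {P, S, T}.
Reachable from S after that: {S, T}.
Removed useless symbols: {P, Q} and every production mentioning them.

S -> x | T x | y; T -> y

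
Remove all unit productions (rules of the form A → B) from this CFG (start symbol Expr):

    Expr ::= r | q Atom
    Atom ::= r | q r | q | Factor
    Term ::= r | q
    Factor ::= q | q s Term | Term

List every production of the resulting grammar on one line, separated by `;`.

Expr ::= r | q Atom; Atom ::= r | q | q r | q s Term; Term ::= r | q; Factor ::= r | q | q s Term

Unit pairs: Atom ⇒* {Factor, Term}; Factor ⇒* {Term}.
For each unit pair (A, B), copy every non-unit production of B to A, then drop all unit productions.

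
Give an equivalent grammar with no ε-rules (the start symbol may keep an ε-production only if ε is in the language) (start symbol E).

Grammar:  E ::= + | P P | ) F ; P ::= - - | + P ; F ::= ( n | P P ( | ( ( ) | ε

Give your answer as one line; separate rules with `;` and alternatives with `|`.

E ::= + | P P | ) F | ); P ::= - - | + P; F ::= ( n | P P ( | ( ( )

Nullable set = {F}.
ε ∉ L(G), so no ε-production is kept.
Add the nullable-subset variants: E → ) F gives ) F | ).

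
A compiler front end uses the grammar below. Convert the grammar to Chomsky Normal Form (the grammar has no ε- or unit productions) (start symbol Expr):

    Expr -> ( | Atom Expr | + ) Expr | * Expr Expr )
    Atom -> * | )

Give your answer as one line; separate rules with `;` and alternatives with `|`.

Introduce a nonterminal for each terminal appearing in a rule of length ≥ 2: X1 → +, X2 → ), X3 → *.
Binarize each right-hand side of length ≥ 3 by chaining fresh nonterminals (Y1, Y2, …): affected rules were Expr → X1 X2 Expr; Expr → X3 Expr Expr X2.

Expr -> ( | Atom Expr | X1 Y1 | X3 Y2; Atom -> * | ); X1 -> +; X2 -> ); X3 -> *; Y1 -> X2 Expr; Y2 -> Expr Y3; Y3 -> Expr X2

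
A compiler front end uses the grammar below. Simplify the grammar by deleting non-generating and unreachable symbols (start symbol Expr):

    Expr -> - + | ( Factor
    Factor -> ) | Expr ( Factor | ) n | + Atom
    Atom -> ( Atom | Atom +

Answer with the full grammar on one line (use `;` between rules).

Expr -> - + | ( Factor; Factor -> ) | Expr ( Factor | ) n

Generating nonterminals: {Expr, Factor}.
Reachable from Expr after that: {Expr, Factor}.
Removed useless symbols: {Atom} and every production mentioning them.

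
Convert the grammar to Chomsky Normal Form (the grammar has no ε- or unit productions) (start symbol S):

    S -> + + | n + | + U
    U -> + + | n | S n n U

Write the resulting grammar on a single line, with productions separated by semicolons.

Introduce a nonterminal for each terminal appearing in a rule of length ≥ 2: X1 → +, X2 → n.
Binarize each right-hand side of length ≥ 3 by chaining fresh nonterminals (Y1, Y2, …): affected rules were U → S X2 X2 U.

S -> X1 X1 | X2 X1 | X1 U; U -> X1 X1 | n | S Y1; X1 -> +; X2 -> n; Y1 -> X2 Y2; Y2 -> X2 U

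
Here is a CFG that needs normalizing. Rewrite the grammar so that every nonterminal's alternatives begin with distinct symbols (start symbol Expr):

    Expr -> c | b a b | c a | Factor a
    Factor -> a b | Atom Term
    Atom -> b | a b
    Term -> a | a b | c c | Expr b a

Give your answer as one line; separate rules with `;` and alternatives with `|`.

Expr has alternatives sharing prefix 'c': factor to Expr → c Expr1 with Expr1 → ε | a.
Term has alternatives sharing prefix 'a': factor to Term → a Term1 with Term1 → ε | b.

Expr -> b a b | Factor a | c Expr1; Factor -> a b | Atom Term; Atom -> b | a b; Term -> c c | Expr b a | a Term1; Expr1 -> ε | a; Term1 -> ε | b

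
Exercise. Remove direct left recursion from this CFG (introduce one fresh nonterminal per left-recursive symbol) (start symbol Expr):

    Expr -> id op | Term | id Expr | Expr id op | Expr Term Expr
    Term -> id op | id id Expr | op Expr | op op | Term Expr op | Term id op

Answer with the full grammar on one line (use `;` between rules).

Left recursion appears on Expr, Term.
For Expr: α = {id op, Term Expr}, β = {id op, Term, id Expr}. Rewrite as Expr → β Expr1 and Expr1 → α Expr1 | ε.
For Term: α = {Expr op, id op}, β = {id op, id id Expr, op Expr, op op}. Rewrite as Term → β Term1 and Term1 → α Term1 | ε.

Expr -> id op Expr1 | Term Expr1 | id Expr Expr1; Term -> id op Term1 | id id Expr Term1 | op Expr Term1 | op op Term1; Expr1 -> id op Expr1 | Term Expr Expr1 | ε; Term1 -> Expr op Term1 | id op Term1 | ε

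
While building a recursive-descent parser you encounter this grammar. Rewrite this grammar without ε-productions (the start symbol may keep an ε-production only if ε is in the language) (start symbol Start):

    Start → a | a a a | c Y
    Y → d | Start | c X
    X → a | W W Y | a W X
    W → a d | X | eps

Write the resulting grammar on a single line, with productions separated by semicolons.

Nullable set = {W}.
ε ∉ L(G), so no ε-production is kept.
Expand every rule over subsets of its nullable positions: X → W W Y gives W W Y | W Y | Y. X → a W X gives a W X | a X.

Start → a | a a a | c Y; Y → d | Start | c X; X → a | W W Y | W Y | Y | a W X | a X; W → a d | X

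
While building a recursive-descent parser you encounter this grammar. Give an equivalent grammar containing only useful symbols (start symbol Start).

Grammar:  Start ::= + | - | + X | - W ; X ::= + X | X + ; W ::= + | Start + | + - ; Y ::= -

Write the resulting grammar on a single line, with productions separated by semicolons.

Start ::= + | - | - W; W ::= + | Start + | + -

Generating nonterminals: {Start, W, Y}.
Reachable from Start after that: {Start, W}.
Removed useless symbols: {X, Y} and every production mentioning them.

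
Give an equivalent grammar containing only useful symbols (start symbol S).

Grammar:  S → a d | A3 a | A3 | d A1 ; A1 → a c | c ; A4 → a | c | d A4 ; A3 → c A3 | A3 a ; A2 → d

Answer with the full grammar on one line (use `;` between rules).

Generating nonterminals: {A1, A2, A4, S}.
Reachable from S after that: {A1, S}.
Removed useless symbols: {A2, A3, A4} and every production mentioning them.

S → a d | d A1; A1 → a c | c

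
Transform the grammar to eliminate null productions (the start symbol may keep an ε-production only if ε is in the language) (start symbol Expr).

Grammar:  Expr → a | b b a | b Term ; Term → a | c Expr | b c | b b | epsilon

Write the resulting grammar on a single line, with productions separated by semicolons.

Expr → a | b b a | b Term | b; Term → a | c Expr | b c | b b

The nullable symbols are {Term}.
ε ∉ L(G), so no ε-production is kept.
Expand every rule over subsets of its nullable positions: Expr → b Term gives b Term | b.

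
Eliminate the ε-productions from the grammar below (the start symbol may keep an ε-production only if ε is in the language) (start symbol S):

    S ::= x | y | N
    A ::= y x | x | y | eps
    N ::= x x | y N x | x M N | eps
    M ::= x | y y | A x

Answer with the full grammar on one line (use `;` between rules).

S ::= x | y | N | eps; A ::= y x | x | y; N ::= x x | y N x | y x | x M N | x M; M ::= x | y y | A x

The nullable symbols are {A, N, S}.
ε ∈ L(G) since S is nullable, so keep S → ε.
Expand every rule over subsets of its nullable positions: N → y N x gives y N x | y x. N → x M N gives x M N | x M.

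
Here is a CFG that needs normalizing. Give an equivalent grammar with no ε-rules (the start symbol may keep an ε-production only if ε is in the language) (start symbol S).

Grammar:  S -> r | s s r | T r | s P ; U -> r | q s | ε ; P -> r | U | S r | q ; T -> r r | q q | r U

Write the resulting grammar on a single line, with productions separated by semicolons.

Nullable nonterminals: {P, U}.
ε ∉ L(G), so no ε-production is kept.
For each production, add variants omitting each subset of nullable occurrences: S → s P gives s P | s. T → r U gives r U | r.

S -> r | s s r | T r | s P | s; U -> r | q s; P -> r | U | S r | q; T -> r r | q q | r U | r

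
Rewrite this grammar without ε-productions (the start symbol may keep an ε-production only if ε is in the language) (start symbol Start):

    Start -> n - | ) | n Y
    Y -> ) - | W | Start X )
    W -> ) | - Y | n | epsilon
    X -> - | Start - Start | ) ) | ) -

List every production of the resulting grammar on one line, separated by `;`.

Nullable nonterminals: {W, Y}.
ε ∉ L(G), so no ε-production is kept.
Add the nullable-subset variants: Start → n Y gives n Y | n. W → - Y gives - Y | -.

Start -> n - | ) | n Y | n; Y -> ) - | W | Start X ); W -> ) | - Y | - | n; X -> - | Start - Start | ) ) | ) -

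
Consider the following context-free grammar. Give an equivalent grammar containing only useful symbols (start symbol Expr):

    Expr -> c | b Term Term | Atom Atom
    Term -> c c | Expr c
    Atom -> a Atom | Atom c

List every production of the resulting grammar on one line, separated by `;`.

Expr -> c | b Term Term; Term -> c c | Expr c

Generating nonterminals: {Expr, Term}.
Reachable from Expr after that: {Expr, Term}.
Removed useless symbols: {Atom} and every production mentioning them.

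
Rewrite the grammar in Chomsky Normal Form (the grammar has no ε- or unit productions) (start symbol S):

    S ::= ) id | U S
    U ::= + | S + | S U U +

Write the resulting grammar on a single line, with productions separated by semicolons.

S ::= X1 X2 | U S; U ::= + | S X3 | S Y1; X1 ::= ); X2 ::= id; X3 ::= +; Y1 ::= U Y2; Y2 ::= U X3

Introduce a nonterminal for each terminal appearing in a rule of length ≥ 2: X1 → ), X2 → id, X3 → +.
Binarize each right-hand side of length ≥ 3 by chaining fresh nonterminals (Y1, Y2, …): affected rules were U → S U U X3.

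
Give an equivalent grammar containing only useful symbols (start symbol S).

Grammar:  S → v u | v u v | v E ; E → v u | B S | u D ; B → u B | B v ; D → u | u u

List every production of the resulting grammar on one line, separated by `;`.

S → v u | v u v | v E; E → v u | u D; D → u | u u

Generating nonterminals: {D, E, S}.
Reachable from S after that: {D, E, S}.
Removed useless symbols: {B} and every production mentioning them.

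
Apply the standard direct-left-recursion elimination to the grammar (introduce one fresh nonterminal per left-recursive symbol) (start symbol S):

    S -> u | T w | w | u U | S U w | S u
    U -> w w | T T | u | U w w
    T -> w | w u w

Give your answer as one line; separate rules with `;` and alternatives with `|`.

Directly left-recursive nonterminals: S, U.
For S: α = {U w, u}, β = {u, T w, w, u U}. Rewrite as S → β S' and S' → α S' | ε.
For U: α = {w w}, β = {w w, T T, u}. Rewrite as U → β U' and U' → α U' | ε.

S -> u S' | T w S' | w S' | u U S'; U -> w w U' | T T U' | u U'; T -> w | w u w; S' -> U w S' | u S' | epsilon; U' -> w w U' | epsilon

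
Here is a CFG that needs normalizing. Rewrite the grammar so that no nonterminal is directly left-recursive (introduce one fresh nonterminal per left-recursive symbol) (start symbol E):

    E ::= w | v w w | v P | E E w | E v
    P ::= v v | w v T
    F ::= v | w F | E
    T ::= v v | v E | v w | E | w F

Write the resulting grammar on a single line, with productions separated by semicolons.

E ::= w E' | v w w E' | v P E'; P ::= v v | w v T; F ::= v | w F | E; T ::= v v | v E | v w | E | w F; E' ::= E w E' | v E' | eps

Directly left-recursive nonterminal: E.
For E: α = {E w, v}, β = {w, v w w, v P}. Rewrite as E → β E' and E' → α E' | ε.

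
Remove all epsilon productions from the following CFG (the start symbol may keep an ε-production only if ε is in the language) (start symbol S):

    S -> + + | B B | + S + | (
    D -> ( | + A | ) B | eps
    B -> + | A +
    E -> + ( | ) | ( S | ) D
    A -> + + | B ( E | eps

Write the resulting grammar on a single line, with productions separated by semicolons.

Nullable nonterminals: {A, D}.
ε ∉ L(G), so no ε-production is kept.
For each production, add variants omitting each subset of nullable occurrences: D → + A gives + A | +.

S -> + + | B B | + S + | (; D -> ( | + A | + | ) B; B -> + | A +; E -> + ( | ) | ( S | ) D; A -> + + | B ( E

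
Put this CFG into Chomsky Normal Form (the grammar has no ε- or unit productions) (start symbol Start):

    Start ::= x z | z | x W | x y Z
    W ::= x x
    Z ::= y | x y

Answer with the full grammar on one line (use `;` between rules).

Start ::= X1 X2 | z | X1 W | X1 Y1; W ::= X1 X1; Z ::= y | X1 X3; X1 ::= x; X2 ::= z; X3 ::= y; Y1 ::= X3 Z

Introduce a nonterminal for each terminal appearing in a rule of length ≥ 2: X1 → x, X2 → z, X3 → y.
Binarize each right-hand side of length ≥ 3 by chaining fresh nonterminals (Y1, Y2, …): affected rules were Start → X1 X3 Z.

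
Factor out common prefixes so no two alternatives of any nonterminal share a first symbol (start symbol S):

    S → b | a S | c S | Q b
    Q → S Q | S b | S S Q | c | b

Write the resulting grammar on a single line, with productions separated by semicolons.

S → b | a S | c S | Q b; Q → c | b | S Q'; Q' → Q | b | S Q

Q has alternatives sharing prefix 'S': factor to Q → S Q' with Q' → Q | b | S Q.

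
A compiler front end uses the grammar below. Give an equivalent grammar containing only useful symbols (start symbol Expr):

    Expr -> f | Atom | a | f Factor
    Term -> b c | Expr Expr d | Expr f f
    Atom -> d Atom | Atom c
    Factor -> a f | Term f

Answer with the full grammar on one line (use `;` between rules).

Generating nonterminals: {Expr, Factor, Term}.
Reachable from Expr after that: {Expr, Factor, Term}.
Removed useless symbols: {Atom} and every production mentioning them.

Expr -> f | a | f Factor; Term -> b c | Expr Expr d | Expr f f; Factor -> a f | Term f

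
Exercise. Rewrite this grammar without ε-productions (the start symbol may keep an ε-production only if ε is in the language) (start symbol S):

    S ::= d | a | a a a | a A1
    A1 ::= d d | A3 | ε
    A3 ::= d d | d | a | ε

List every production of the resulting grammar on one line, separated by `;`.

Nullable set = {A1, A3}.
ε ∉ L(G), so no ε-production is kept.

S ::= d | a | a a a | a A1; A1 ::= d d | A3; A3 ::= d d | d | a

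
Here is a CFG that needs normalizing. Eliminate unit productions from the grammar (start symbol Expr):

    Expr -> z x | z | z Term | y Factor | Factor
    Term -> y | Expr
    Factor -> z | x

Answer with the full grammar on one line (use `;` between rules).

Expr -> z | x | z x | z Term | y Factor; Term -> y | z | x | z x | z Term | y Factor; Factor -> z | x

Unit pairs: Expr ⇒* {Factor}; Term ⇒* {Expr, Factor}.
For every A with A ⇒* B via unit rules, add B's non-unit alternatives to A; then delete every rule of the form X → Y.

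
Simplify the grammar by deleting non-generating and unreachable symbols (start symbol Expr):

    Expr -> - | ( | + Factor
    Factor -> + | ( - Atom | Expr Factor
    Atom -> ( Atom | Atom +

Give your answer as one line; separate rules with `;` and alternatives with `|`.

Expr -> - | ( | + Factor; Factor -> + | Expr Factor

Generating nonterminals: {Expr, Factor}.
Reachable from Expr after that: {Expr, Factor}.
Removed useless symbols: {Atom} and every production mentioning them.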